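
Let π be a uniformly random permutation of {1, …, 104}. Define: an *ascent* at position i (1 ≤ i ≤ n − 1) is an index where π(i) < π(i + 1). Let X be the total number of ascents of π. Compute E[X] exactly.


Write X = Σ X_I over i = 1, …, 103, with X_I the indicator of one ascent.
There are 103 indicators.
For each fixed i, the pair (π(i), π(i+1)) is a uniformly random ordered pair of distinct values from {1, …, 104}; by symmetry P[π(i) < π(i+1)] = 1/2.
By linearity: E[X] = 103 · (1/2) = (104 − 1) · (1/2) = 103/2 ≈ 51.50000.

E[X] = 103/2 = 51.50000.


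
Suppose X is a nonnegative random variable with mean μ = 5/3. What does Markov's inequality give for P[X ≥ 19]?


μ = E[X] = 5/3, a = 19.
Markov: P[X ≥ 19] ≤ μ/a = (5/3)/19 = 5/57.
Numerically: ≈ 0.08772.
(Since a = 19 > μ = 1.66667, the bound 5/57 is < 1 and informative.)

P[X ≥ 19] ≤ 5/57 ≈ 0.08772.


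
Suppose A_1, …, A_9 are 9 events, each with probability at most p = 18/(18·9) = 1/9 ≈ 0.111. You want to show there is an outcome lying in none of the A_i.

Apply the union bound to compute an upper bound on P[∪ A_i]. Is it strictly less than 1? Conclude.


Union bound: P[∪_{i=1}^{9} A_i] ≤ Σ_i P[A_i] ≤ 9·p = 9·(1/9) = 1.
Numerically: 1 ≈ 1.000.
Is 1 < 1? NO.
Since the bound 1 is ≥ 1, the union bound is uninformative here; it does NOT by itself certify existence.

9·p = 1 ≈ 1.000; existence NOT certified by the union bound.


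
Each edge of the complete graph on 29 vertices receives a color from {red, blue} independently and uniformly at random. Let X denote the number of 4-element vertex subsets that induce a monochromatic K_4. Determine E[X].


Let X = Σ_S X_S over the C(29, 4) = 23751 subsets S of size 4, where X_S = 1 if the K_4 on S is monochromatic.
For a fixed S, the K_4 on S has C(4, 2) = 6 edges. P[all 6 edges red] = (1/2)^6, and likewise for blue, so P[monochromatic] = 2·(1/2)^6 = 2^{1 − 6} = 1/32.
Summing: E[X] = C(29, 4) · 2^{1 − 6} = 23751 · 1/32 = 23751/32.
Numerically: E[X] ≈ 742.219.

E[X] = C(29,4)·2^(1−C(4,2)) = 23751/32 ≈ 742.219.


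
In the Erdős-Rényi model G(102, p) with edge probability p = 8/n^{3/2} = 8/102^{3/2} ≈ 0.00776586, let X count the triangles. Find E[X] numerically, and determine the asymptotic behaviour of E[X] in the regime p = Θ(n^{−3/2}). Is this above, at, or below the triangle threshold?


Number of potential triangles: C(102, 3) = 171700.
Each occurs with probability p³ ≈ (0.00776586)³ ≈ 4.68348559e-07.
By linearity: E[X] = C(102, 3)·p³ ≈ 171700 · 4.68348559e-07 ≈ 0.080415.
Since α = 3/2 > 1, p = c/n^{3/2} = o(1/n) is below the triangle threshold p ~ 1/n. Asymptotically E[X] ~ (c³/6)·n^{3(1−α)} = (8³/6)·n^{-1.5} → 0, so by Markov's inequality G has no triangles w.h.p.

E[X] ≈ 0.080415; in regime p = Θ(1/n^{3/2}) E[X] tends to 0 (below the triangle threshold p ~ 1/n).


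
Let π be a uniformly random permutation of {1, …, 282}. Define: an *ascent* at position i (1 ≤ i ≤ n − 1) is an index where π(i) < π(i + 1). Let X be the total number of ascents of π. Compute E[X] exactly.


Write X = Σ X_I over i = 1, …, 281, with X_I the indicator of one ascent.
There are 281 indicators.
For each fixed i, the pair (π(i), π(i+1)) is a uniformly random ordered pair of distinct values from {1, …, 282}; by symmetry P[π(i) < π(i+1)] = 1/2.
By linearity: E[X] = 281 · (1/2) = (282 − 1) · (1/2) = 281/2 ≈ 140.50000.

E[X] = 281/2 = 140.50000.


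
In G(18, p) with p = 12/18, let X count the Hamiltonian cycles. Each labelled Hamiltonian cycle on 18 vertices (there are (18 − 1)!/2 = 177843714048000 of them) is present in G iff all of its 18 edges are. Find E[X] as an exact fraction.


K_18 has (18 − 1)!/2 = 177843714048000 labelled Hamiltonian cycles.
For each such Hamiltonian cycle H, let X_H = 1 if all 18 edges of H are present in G. Then P[X_H = 1] = p^{18} = (2/3)^{18} = 262144/387420489.
By linearity of expectation: E[X] = Σ_H E[X_H] = 177843714048000 · p^{18} = 177843714048000 · 262144/387420489 = 63951526166528000/531441.
Numerically: E[X] ≈ 1.2e+11.

E[X] = 177843714048000 · (2/3)^{18} = 63951526166528000/531441 ≈ 1.2e+11.


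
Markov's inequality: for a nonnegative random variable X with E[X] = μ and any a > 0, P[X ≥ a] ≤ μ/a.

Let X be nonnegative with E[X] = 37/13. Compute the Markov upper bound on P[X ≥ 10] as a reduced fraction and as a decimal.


μ = E[X] = 37/13, a = 10.
Markov: P[X ≥ 10] ≤ μ/a = (37/13)/10 = 37/130.
Numerically: ≈ 0.2846.
(Since a = 10 > μ = 2.8462, the bound 37/130 is < 1 and informative.)

P[X ≥ 10] ≤ 37/130 ≈ 0.2846.


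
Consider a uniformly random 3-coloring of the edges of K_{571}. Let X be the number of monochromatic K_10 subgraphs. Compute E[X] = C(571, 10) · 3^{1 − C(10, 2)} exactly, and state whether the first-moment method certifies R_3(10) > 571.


E[X] = C(571, 10) · 3^{1 − 45} = 937951290893172842001 · 3^{−44} = 937951290893172842001/984770902183611232881.
As a reduced fraction: E[X] = 104216810099241426889/109418989131512359209 ≈ 0.952.
Is E[X] < 1? YES.
Since E[X] < 1, there exists a 3-coloring of K_{571} with no monochromatic K_10; hence R_3(10) > 571.

E[X] = 104216810099241426889/109418989131512359209 ≈ 0.952; E[X] < 1, so R_3(10) > 571.


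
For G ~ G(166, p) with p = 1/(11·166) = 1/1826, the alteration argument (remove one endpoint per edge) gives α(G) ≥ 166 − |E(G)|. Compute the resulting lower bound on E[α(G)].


E[|E(G)|] = C(166, 2)·p = 13695 · (1/1826) = 15/2.
E[α(G)] ≥ n − E[|E(G)|] = 166 − 15/2 = 317/2.
Numerically: ≈ 158.500000.
(This is only a lower bound; the true E[α(G)] may be larger.)

E[α(G)] ≥ 317/2 ≈ 158.500000.


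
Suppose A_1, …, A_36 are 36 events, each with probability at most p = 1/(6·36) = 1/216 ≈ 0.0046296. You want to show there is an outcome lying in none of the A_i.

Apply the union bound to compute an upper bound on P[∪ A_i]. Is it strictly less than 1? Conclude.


Union bound: P[∪_{i=1}^{36} A_i] ≤ Σ_i P[A_i] ≤ 36·p = 36·(1/216) = 1/6.
Numerically: 1/6 ≈ 0.1666667.
Is 1/6 < 1? YES.
Since P[∪ A_i] ≤ 1/6 < 1, the complement has P[∩ A_i^c] ≥ 1 − 1/6 = 5/6 > 0, so some outcome avoids every A_i.

36·p = 1/6 ≈ 0.1666667; existence CERTIFIED by the union bound.


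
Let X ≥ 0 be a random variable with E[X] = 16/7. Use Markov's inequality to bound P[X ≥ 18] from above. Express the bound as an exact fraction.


μ = E[X] = 16/7, a = 18.
Markov: P[X ≥ 18] ≤ μ/a = (16/7)/18 = 8/63.
Numerically: ≈ 0.126984.
(Since a = 18 > μ = 2.285714, the bound 8/63 is < 1 and informative.)

P[X ≥ 18] ≤ 8/63 ≈ 0.126984.


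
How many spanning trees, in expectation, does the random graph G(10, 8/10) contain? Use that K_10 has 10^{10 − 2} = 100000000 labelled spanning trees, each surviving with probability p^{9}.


K_10 has 10^{10 − 2} = 100000000 labelled spanning trees.
For each such spanning tree H, let X_H = 1 if all 9 edges of H are present in G. Then P[X_H = 1] = p^{9} = (4/5)^{9} = 262144/1953125.
By linearity of expectation: E[X] = Σ_H E[X_H] = 100000000 · p^{9} = 100000000 · 262144/1953125 = 67108864/5.
Numerically: E[X] ≈ 1.342e+07.

E[X] = 100000000 · (4/5)^{9} = 67108864/5 ≈ 1.342e+07.


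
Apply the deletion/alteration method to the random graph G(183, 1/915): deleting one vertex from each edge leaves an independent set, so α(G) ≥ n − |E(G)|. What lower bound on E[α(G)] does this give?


E[|E(G)|] = C(183, 2)·p = 16653 · (1/915) = 91/5.
E[α(G)] ≥ n − E[|E(G)|] = 183 − 91/5 = 824/5.
Numerically: ≈ 164.80000.
(This is only a lower bound; the true E[α(G)] may be larger.)

E[α(G)] ≥ 824/5 ≈ 164.80000.


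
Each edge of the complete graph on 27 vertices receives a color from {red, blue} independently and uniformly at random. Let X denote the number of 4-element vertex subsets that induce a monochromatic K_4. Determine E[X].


Let X = Σ_S X_S over the C(27, 4) = 17550 subsets S of size 4, where X_S = 1 if the K_4 on S is monochromatic.
For a fixed S, the K_4 on S has C(4, 2) = 6 edges. P[all 6 edges red] = (1/2)^6, and likewise for blue, so P[monochromatic] = 2·(1/2)^6 = 2^{1 − 6} = 1/32.
Summing: E[X] = C(27, 4) · 2^{1 − 6} = 17550 · 1/32 = 8775/16.
Numerically: E[X] ≈ 548.4375.

E[X] = C(27,4)·2^(1−C(4,2)) = 8775/16 ≈ 548.4375.


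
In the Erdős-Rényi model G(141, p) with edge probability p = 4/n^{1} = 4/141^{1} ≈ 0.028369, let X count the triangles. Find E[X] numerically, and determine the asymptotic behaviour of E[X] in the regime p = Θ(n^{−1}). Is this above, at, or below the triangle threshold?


Number of potential triangles: C(141, 3) = 457310.
Each occurs with probability p³ ≈ (0.028369)³ ≈ 2.2830879e-05.
By linearity: E[X] = C(141, 3)·p³ ≈ 457310 · 2.2830879e-05 ≈ 10.44079.
Here α = 1, so p = 4/n is exactly at the triangle threshold p ~ 1/n. Asymptotically E[X] → c³/6 = 4³/6 = 32/3 ≈ 10.66667, a bounded constant. In this regime the triangle count is asymptotically Poisson(c³/6).

E[X] ≈ 10.44079; in regime p = Θ(1/n^{1}) E[X] stays bounded (at the triangle threshold p ~ 1/n).


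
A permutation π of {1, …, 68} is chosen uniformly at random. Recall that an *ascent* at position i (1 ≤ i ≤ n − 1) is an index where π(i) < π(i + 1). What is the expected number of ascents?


Write X = Σ X_I over i = 1, …, 67, with X_I the indicator of one ascent.
There are 67 indicators.
For each fixed i, the pair (π(i), π(i+1)) is a uniformly random ordered pair of distinct values from {1, …, 68}; by symmetry P[π(i) < π(i+1)] = 1/2.
By linearity: E[X] = 67 · (1/2) = (68 − 1) · (1/2) = 67/2 ≈ 33.50000.

E[X] = 67/2 = 33.50000.


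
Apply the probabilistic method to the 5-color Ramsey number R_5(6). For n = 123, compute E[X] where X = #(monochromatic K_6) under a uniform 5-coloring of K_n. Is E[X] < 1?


E[X] = C(123, 6) · 5^{1 − 15} = 4249404082 · 5^{−14} = 4249404082/6103515625.
As a reduced fraction: E[X] = 4249404082/6103515625 ≈ 0.696222.
Is E[X] < 1? YES.
Since E[X] < 1, there exists a 5-coloring of K_{123} with no monochromatic K_6; hence R_5(6) > 123.

E[X] = 4249404082/6103515625 ≈ 0.696222; E[X] < 1, so R_5(6) > 123.


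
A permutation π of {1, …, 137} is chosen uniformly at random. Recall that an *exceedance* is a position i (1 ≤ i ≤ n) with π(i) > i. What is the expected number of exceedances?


Write X = Σ_{i=1}^{137} X_i, where X_i = 1_{π(i) > i}.
For each fixed i, π(i) is uniform over {1, …, 137} (marginal of a uniform permutation), so P[π(i) > i] = (n − i)/n. Summing: Σ_{i=1}^{137} (n − i)/n = (0 + 1 + … + 136)/137 = 137(137 − 1)/(2·137) = (137 − 1)/2.
Hence E[X] = Σ_{i=1}^{137} (137 − i)/137 = 68 ≈ 68.0000.

E[X] = 68 = 68.0000.


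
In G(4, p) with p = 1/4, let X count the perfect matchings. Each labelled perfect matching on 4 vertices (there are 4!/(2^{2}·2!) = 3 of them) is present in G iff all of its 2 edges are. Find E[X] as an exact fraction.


K_4 has 4!/(2^{2}·2!) = 3 labelled perfect matchings.
For each such perfect matching H, let X_H = 1 if all 2 edges of H are present in G. Then P[X_H = 1] = p^{2} = (1/4)^{2} = 1/16.
Summing the indicators: E[X] = Σ_H E[X_H] = 3 · p^{2} = 3 · 1/16 = 3/16.
Numerically: E[X] ≈ 0.1875.

E[X] = 3 · (1/4)^{2} = 3/16 ≈ 0.1875.


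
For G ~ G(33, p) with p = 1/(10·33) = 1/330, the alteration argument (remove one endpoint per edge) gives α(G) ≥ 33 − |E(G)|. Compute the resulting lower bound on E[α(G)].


E[|E(G)|] = C(33, 2)·p = 528 · (1/330) = 8/5.
E[α(G)] ≥ n − E[|E(G)|] = 33 − 8/5 = 157/5.
Numerically: ≈ 31.40000.
(This is only a lower bound; the true E[α(G)] may be larger.)

E[α(G)] ≥ 157/5 ≈ 31.40000.


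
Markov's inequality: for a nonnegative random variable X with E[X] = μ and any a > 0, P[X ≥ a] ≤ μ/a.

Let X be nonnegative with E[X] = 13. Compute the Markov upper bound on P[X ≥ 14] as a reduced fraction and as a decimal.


μ = E[X] = 13, a = 14.
Markov: P[X ≥ 14] ≤ μ/a = (13)/14 = 13/14.
Numerically: ≈ 0.929.
(Since a = 14 > μ = 13.000, the bound 13/14 is < 1 and informative.)

P[X ≥ 14] ≤ 13/14 ≈ 0.929.


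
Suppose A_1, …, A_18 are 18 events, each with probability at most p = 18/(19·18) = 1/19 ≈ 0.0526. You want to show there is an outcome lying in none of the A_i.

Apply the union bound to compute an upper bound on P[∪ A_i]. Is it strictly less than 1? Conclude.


Union bound: P[∪_{i=1}^{18} A_i] ≤ Σ_i P[A_i] ≤ 18·p = 18·(1/19) = 18/19.
Numerically: 18/19 ≈ 0.9474.
Is 18/19 < 1? YES.
Since P[∪ A_i] ≤ 18/19 < 1, the complement has P[∩ A_i^c] ≥ 1 − 18/19 = 1/19 > 0, so some outcome avoids every A_i.

18·p = 18/19 ≈ 0.9474; existence CERTIFIED by the union bound.


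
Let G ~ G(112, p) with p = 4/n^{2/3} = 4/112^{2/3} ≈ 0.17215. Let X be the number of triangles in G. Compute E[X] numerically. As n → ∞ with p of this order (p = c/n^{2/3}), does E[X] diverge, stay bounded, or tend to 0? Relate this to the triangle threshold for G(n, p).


Number of potential triangles: C(112, 3) = 227920.
Each occurs with probability p³ ≈ (0.17215)³ ≈ 5.1020408e-03.
By linearity: E[X] = C(112, 3)·p³ ≈ 227920 · 5.1020408e-03 ≈ 1162.85714.
Since α = 2/3 < 1, p = c/n^{2/3} ≫ 1/n is above the triangle threshold p ~ 1/n. Asymptotically E[X] ~ (c³/6)·n^{3(1−α)} = (4³/6)·n^{1} → ∞; triangles are abundant w.h.p.

E[X] ≈ 1162.85714; in regime p = Θ(1/n^{2/3}) E[X] diverges (above the triangle threshold p ~ 1/n).


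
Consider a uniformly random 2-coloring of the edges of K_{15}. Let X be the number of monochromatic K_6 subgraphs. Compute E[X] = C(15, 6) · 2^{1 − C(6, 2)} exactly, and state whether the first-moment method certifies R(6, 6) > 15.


E[X] = C(15, 6) · 2^{1 − 15} = 5005 · 2^{−14} = 5005/16384.
As a reduced fraction: E[X] = 5005/16384 ≈ 0.305.
Is E[X] < 1? YES.
Since E[X] < 1, there exists a 2-coloring of K_{15} with no monochromatic K_6; hence R(6, 6) > 15.

E[X] = 5005/16384 ≈ 0.305; E[X] < 1, so R(6, 6) > 15.


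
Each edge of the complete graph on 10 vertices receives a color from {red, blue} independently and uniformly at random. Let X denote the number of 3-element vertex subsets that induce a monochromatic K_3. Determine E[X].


Let X = Σ_S X_S over the C(10, 3) = 120 subsets S of size 3, where X_S = 1 if the K_3 on S is monochromatic.
For a fixed S, the K_3 on S has C(3, 2) = 3 edges. P[all 3 edges red] = (1/2)^3, and likewise for blue, so P[monochromatic] = 2·(1/2)^3 = 2^{1 − 3} = 1/4.
By linearity of expectation: E[X] = C(10, 3) · 2^{1 − 3} = 120 · 1/4 = 30.
Numerically: E[X] ≈ 30.000.

E[X] = C(10,3)·2^(1−C(3,2)) = 30 ≈ 30.000.


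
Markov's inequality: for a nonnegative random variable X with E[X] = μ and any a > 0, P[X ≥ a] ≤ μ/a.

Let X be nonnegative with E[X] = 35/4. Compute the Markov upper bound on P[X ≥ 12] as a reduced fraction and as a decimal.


μ = E[X] = 35/4, a = 12.
Markov: P[X ≥ 12] ≤ μ/a = (35/4)/12 = 35/48.
Numerically: ≈ 0.72917.
(Since a = 12 > μ = 8.75000, the bound 35/48 is < 1 and informative.)

P[X ≥ 12] ≤ 35/48 ≈ 0.72917.


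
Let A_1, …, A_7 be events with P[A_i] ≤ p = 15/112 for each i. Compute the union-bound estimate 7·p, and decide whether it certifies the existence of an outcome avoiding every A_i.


Union bound: P[∪_{i=1}^{7} A_i] ≤ Σ_i P[A_i] ≤ 7·p = 7·(15/112) = 15/16.
Numerically: 15/16 ≈ 0.938.
Is 15/16 < 1? YES.
Since P[∪ A_i] ≤ 15/16 < 1, the complement has P[∩ A_i^c] ≥ 1 − 15/16 = 1/16 > 0, so some outcome avoids every A_i.

7·p = 15/16 ≈ 0.938; existence CERTIFIED by the union bound.


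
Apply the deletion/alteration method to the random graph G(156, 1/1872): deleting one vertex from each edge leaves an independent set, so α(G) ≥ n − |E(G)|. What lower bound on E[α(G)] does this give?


E[|E(G)|] = C(156, 2)·p = 12090 · (1/1872) = 155/24.
E[α(G)] ≥ n − E[|E(G)|] = 156 − 155/24 = 3589/24.
Numerically: ≈ 149.541667.
(This is only a lower bound; the true E[α(G)] may be larger.)

E[α(G)] ≥ 3589/24 ≈ 149.541667.


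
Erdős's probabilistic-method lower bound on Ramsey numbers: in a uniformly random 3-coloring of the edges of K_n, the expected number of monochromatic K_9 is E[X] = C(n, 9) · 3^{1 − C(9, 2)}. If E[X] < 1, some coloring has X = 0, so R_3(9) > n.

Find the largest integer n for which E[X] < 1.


We need C(n, 9) · 3^{1 − 36} < 1, i.e. C(n, 9) < 3^{36 − 1} = 50031545098999707.
Check values of n near the boundary:
  n = 300: C(300, 9) = 48052241692154700; 48052241692154700 < 50031545098999707? YES
  n = 301: C(301, 9) = 49533303936090975; 49533303936090975 < 50031545098999707? YES
  n = 302: C(302, 9) = 51054804739588650; 51054804739588650 < 50031545098999707? NO
  n = 303: C(303, 9) = 52617706925494425; 52617706925494425 < 50031545098999707? NO
The largest n with C(n, 9) < 50031545098999707 is n = 301 (where E[X] = 16511101312030325/16677181699666569 ≈ 0.990). Hence R_3(9) > 301, i.e. R_3(9) ≥ 302.

Largest n = 301; hence R_3(9) > 301.


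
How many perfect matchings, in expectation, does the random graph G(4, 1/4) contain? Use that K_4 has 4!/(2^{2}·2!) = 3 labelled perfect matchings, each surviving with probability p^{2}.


K_4 has 4!/(2^{2}·2!) = 3 labelled perfect matchings.
For each such perfect matching H, let X_H = 1 if all 2 edges of H are present in G. Then P[X_H = 1] = p^{2} = (1/4)^{2} = 1/16.
By linearity of expectation: E[X] = Σ_H E[X_H] = 3 · p^{2} = 3 · 1/16 = 3/16.
Numerically: E[X] ≈ 0.1875.

E[X] = 3 · (1/4)^{2} = 3/16 ≈ 0.1875.


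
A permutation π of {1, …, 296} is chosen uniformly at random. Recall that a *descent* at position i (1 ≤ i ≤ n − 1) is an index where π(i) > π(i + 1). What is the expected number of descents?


Write X = Σ X_I over i = 1, …, 295, with X_I the indicator of one descent.
There are 295 indicators.
For each fixed i, the pair (π(i), π(i+1)) is a uniformly random ordered pair of distinct values from {1, …, 296}; by symmetry P[π(i) > π(i+1)] = 1/2.
By linearity: E[X] = 295 · (1/2) = (296 − 1) · (1/2) = 295/2 ≈ 147.500.

E[X] = 295/2 = 147.500.


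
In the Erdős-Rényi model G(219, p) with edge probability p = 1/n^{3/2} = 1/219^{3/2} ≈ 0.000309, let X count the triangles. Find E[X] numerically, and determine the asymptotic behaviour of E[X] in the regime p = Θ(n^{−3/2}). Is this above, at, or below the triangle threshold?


Number of potential triangles: C(219, 3) = 1726669.
Each occurs with probability p³ ≈ (0.000309)³ ≈ 2.93766e-11.
By linearity: E[X] = C(219, 3)·p³ ≈ 1726669 · 2.93766e-11 ≈ 0.000.
Since α = 3/2 > 1, p = c/n^{3/2} = o(1/n) is below the triangle threshold p ~ 1/n. Asymptotically E[X] ~ (c³/6)·n^{3(1−α)} = (1³/6)·n^{-1.5} → 0, so by Markov's inequality G has no triangles w.h.p.

E[X] ≈ 0.000; in regime p = Θ(1/n^{3/2}) E[X] tends to 0 (below the triangle threshold p ~ 1/n).


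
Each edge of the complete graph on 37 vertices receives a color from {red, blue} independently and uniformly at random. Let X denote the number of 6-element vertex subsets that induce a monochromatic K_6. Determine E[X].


Let X = Σ_S X_S over the C(37, 6) = 2324784 subsets S of size 6, where X_S = 1 if the K_6 on S is monochromatic.
For a fixed S, the K_6 on S has C(6, 2) = 15 edges. P[all 15 edges red] = (1/2)^15, and likewise for blue, so P[monochromatic] = 2·(1/2)^15 = 2^{1 − 15} = 1/16384.
By linearity of expectation: E[X] = C(37, 6) · 2^{1 − 15} = 2324784 · 1/16384 = 145299/1024.
Numerically: E[X] ≈ 141.893555.

E[X] = C(37,6)·2^(1−C(6,2)) = 145299/1024 ≈ 141.893555.


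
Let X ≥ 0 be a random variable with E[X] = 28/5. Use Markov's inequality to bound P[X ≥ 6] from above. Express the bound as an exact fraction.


μ = E[X] = 28/5, a = 6.
Markov: P[X ≥ 6] ≤ μ/a = (28/5)/6 = 14/15.
Numerically: ≈ 0.933.
(Since a = 6 > μ = 5.600, the bound 14/15 is < 1 and informative.)

P[X ≥ 6] ≤ 14/15 ≈ 0.933.


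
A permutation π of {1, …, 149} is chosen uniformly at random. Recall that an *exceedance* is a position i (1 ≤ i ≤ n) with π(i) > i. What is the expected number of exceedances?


Write X = Σ_{i=1}^{149} X_i, where X_i = 1_{π(i) > i}.
For each fixed i, π(i) is uniform over {1, …, 149} (marginal of a uniform permutation), so P[π(i) > i] = (n − i)/n. Summing: Σ_{i=1}^{149} (n − i)/n = (0 + 1 + … + 148)/149 = 149(149 − 1)/(2·149) = (149 − 1)/2.
Hence E[X] = Σ_{i=1}^{149} (149 − i)/149 = 74 ≈ 74.0000.

E[X] = 74 = 74.0000.


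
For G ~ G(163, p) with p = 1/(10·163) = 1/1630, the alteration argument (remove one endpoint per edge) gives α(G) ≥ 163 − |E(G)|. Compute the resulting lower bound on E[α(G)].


E[|E(G)|] = C(163, 2)·p = 13203 · (1/1630) = 81/10.
E[α(G)] ≥ n − E[|E(G)|] = 163 − 81/10 = 1549/10.
Numerically: ≈ 154.900.
(This is only a lower bound; the true E[α(G)] may be larger.)

E[α(G)] ≥ 1549/10 ≈ 154.900.


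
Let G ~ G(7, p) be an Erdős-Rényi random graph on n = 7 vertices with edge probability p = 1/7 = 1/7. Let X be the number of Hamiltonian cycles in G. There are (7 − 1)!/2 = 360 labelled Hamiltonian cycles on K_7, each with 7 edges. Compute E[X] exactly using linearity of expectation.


K_7 has (7 − 1)!/2 = 360 labelled Hamiltonian cycles.
For each such Hamiltonian cycle H, let X_H = 1 if all 7 edges of H are present in G. Then P[X_H = 1] = p^{7} = (1/7)^{7} = 1/823543.
By linearity of expectation: E[X] = Σ_H E[X_H] = 360 · p^{7} = 360 · 1/823543 = 360/823543.
Numerically: E[X] ≈ 0.00043714.

E[X] = 360 · (1/7)^{7} = 360/823543 ≈ 0.00043714.


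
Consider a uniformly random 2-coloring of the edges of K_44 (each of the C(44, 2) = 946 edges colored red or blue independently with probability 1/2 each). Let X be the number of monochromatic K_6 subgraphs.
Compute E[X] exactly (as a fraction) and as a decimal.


Let X = Σ_S X_S over the C(44, 6) = 7059052 subsets S of size 6, where X_S = 1 if the K_6 on S is monochromatic.
For a fixed S, the K_6 on S has C(6, 2) = 15 edges. P[all 15 edges red] = (1/2)^15, and likewise for blue, so P[monochromatic] = 2·(1/2)^15 = 2^{1 − 15} = 1/16384.
By linearity: E[X] = C(44, 6) · 2^{1 − 15} = 7059052 · 1/16384 = 1764763/4096.
Numerically: E[X] ≈ 430.850342.

E[X] = C(44,6)·2^(1−C(6,2)) = 1764763/4096 ≈ 430.850342.


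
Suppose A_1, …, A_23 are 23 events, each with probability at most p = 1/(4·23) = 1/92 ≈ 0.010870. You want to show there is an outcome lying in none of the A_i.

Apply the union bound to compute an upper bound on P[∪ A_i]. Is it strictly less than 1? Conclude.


Union bound: P[∪_{i=1}^{23} A_i] ≤ Σ_i P[A_i] ≤ 23·p = 23·(1/92) = 1/4.
Numerically: 1/4 ≈ 0.250000.
Is 1/4 < 1? YES.
Since P[∪ A_i] ≤ 1/4 < 1, the complement has P[∩ A_i^c] ≥ 1 − 1/4 = 3/4 > 0, so some outcome avoids every A_i.

23·p = 1/4 ≈ 0.250000; existence CERTIFIED by the union bound.


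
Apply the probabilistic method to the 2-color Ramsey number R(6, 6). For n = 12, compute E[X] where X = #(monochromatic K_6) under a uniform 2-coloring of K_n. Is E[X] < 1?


E[X] = C(12, 6) · 2^{1 − 15} = 924 · 2^{−14} = 924/16384.
As a reduced fraction: E[X] = 231/4096 ≈ 0.056.
Is E[X] < 1? YES.
Since E[X] < 1, there exists a 2-coloring of K_{12} with no monochromatic K_6; hence R(6, 6) > 12.

E[X] = 231/4096 ≈ 0.056; E[X] < 1, so R(6, 6) > 12.


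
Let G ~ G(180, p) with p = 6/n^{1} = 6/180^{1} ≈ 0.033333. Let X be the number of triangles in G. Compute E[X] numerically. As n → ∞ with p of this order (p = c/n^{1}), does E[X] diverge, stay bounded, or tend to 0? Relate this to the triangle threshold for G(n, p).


Number of potential triangles: C(180, 3) = 955860.
Each occurs with probability p³ ≈ (0.033333)³ ≈ 3.7037037e-05.
By linearity: E[X] = C(180, 3)·p³ ≈ 955860 · 3.7037037e-05 ≈ 35.40222.
Here α = 1, so p = 6/n is exactly at the triangle threshold p ~ 1/n. Asymptotically E[X] → c³/6 = 6³/6 = 36 ≈ 36.00000, a bounded constant. In this regime the triangle count is asymptotically Poisson(c³/6).

E[X] ≈ 35.40222; in regime p = Θ(1/n^{1}) E[X] stays bounded (at the triangle threshold p ~ 1/n).


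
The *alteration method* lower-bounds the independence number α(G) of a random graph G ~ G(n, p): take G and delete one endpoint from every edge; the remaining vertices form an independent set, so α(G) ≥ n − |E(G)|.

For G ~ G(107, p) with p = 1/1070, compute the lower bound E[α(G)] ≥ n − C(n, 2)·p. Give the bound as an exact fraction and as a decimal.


E[|E(G)|] = C(107, 2)·p = 5671 · (1/1070) = 53/10.
E[α(G)] ≥ n − E[|E(G)|] = 107 − 53/10 = 1017/10.
Numerically: ≈ 101.700000.
(This is only a lower bound; the true E[α(G)] may be larger.)

E[α(G)] ≥ 1017/10 ≈ 101.700000.


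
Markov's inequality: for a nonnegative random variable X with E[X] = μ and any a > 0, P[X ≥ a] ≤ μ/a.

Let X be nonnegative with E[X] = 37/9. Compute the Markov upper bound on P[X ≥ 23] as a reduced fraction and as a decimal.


μ = E[X] = 37/9, a = 23.
Markov: P[X ≥ 23] ≤ μ/a = (37/9)/23 = 37/207.
Numerically: ≈ 0.1787.
(Since a = 23 > μ = 4.1111, the bound 37/207 is < 1 and informative.)

P[X ≥ 23] ≤ 37/207 ≈ 0.1787.


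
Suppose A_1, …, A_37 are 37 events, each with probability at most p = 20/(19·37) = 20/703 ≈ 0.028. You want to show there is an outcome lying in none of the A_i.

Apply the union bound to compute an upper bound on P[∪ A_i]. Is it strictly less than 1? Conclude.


Union bound: P[∪_{i=1}^{37} A_i] ≤ Σ_i P[A_i] ≤ 37·p = 37·(20/703) = 20/19.
Numerically: 20/19 ≈ 1.053.
Is 20/19 < 1? NO.
Since the bound 20/19 is ≥ 1, the union bound is uninformative here; it does NOT by itself certify existence.

37·p = 20/19 ≈ 1.053; existence NOT certified by the union bound.


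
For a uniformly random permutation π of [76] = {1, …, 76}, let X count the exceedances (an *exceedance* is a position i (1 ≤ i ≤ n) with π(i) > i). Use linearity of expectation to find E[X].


Write X = Σ_{i=1}^{76} X_i, where X_i = 1_{π(i) > i}.
For each fixed i, π(i) is uniform over {1, …, 76} (marginal of a uniform permutation), so P[π(i) > i] = (n − i)/n. Summing: Σ_{i=1}^{76} (n − i)/n = (0 + 1 + … + 75)/76 = 76(76 − 1)/(2·76) = (76 − 1)/2.
Hence E[X] = Σ_{i=1}^{76} (76 − i)/76 = 75/2 ≈ 37.50000.

E[X] = 75/2 = 37.50000.


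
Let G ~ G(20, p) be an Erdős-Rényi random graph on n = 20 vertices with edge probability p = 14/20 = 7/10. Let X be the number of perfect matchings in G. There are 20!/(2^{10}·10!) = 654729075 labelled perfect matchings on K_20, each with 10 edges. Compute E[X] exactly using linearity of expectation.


K_20 has 20!/(2^{10}·10!) = 654729075 labelled perfect matchings.
For each such perfect matching H, let X_H = 1 if all 10 edges of H are present in G. Then P[X_H = 1] = p^{10} = (7/10)^{10} = 282475249/10000000000.
By linearity: E[X] = Σ_H E[X_H] = 654729075 · p^{10} = 654729075 · 282475249/10000000000 = 7397790339526587/400000000.
Numerically: E[X] ≈ 1.8494e+07.

E[X] = 654729075 · (7/10)^{10} = 7397790339526587/400000000 ≈ 1.8494e+07.


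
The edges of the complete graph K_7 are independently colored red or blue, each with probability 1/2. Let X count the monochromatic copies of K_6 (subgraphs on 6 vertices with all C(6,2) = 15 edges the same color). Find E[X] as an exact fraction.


Let X = Σ_S X_S over the C(7, 6) = 7 subsets S of size 6, where X_S = 1 if the K_6 on S is monochromatic.
For a fixed S, the K_6 on S has C(6, 2) = 15 edges. P[all 15 edges red] = (1/2)^15, and likewise for blue, so P[monochromatic] = 2·(1/2)^15 = 2^{1 − 15} = 1/16384.
By linearity of expectation: E[X] = C(7, 6) · 2^{1 − 15} = 7 · 1/16384 = 7/16384.
Numerically: E[X] ≈ 0.00043.

E[X] = C(7,6)·2^(1−C(6,2)) = 7/16384 ≈ 0.00043.


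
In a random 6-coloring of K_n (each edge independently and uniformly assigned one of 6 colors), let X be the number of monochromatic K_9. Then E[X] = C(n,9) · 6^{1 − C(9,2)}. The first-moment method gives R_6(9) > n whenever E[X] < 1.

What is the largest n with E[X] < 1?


We need C(n, 9) · 6^{1 − 36} < 1, i.e. C(n, 9) < 6^{36 − 1} = 1719070799748422591028658176.
Check values of n near the boundary:
  n = 4403: C(4403, 9) = 1699894433046281918452233150; 1699894433046281918452233150 < 1719070799748422591028658176? YES
  n = 4404: C(4404, 9) = 1703375445537161676647015880; 1703375445537161676647015880 < 1719070799748422591028658176? YES
  n = 4405: C(4405, 9) = 1706862792900636302463627150; 1706862792900636302463627150 < 1719070799748422591028658176? YES
  n = 4406: C(4406, 9) = 1710356485221788389505285700; 1710356485221788389505285700 < 1719070799748422591028658176? YES
  n = 4407: C(4407, 9) = 1713856532599459170657070050; 1713856532599459170657070050 < 1719070799748422591028658176? YES
  n = 4408: C(4408, 9) = 1717362945146264156457459600; 1717362945146264156457459600 < 1719070799748422591028658176? YES
  n = 4409: C(4409, 9) = 1720875732988608787686577131; 1720875732988608787686577131 < 1719070799748422591028658176? NO
  n = 4410: C(4410, 9) = 1724394906266704102180823710; 1724394906266704102180823710 < 1719070799748422591028658176? NO
  n = 4411: C(4411, 9) = 1727920475134582415883601405; 1727920475134582415883601405 < 1719070799748422591028658176? NO
The largest n with C(n, 9) < 1719070799748422591028658176 is n = 4408 (where E[X] = 35778394690547169926197075/35813974994758803979763712 ≈ 0.9990). Hence R_6(9) > 4408, i.e. R_6(9) ≥ 4409.

Largest n = 4408; hence R_6(9) > 4408.


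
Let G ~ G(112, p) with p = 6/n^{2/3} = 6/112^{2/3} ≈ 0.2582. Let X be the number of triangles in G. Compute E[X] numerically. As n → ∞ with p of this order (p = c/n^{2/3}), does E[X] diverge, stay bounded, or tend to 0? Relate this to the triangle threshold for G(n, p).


Number of potential triangles: C(112, 3) = 227920.
Each occurs with probability p³ ≈ (0.2582)³ ≈ 1.721939e-02.
By linearity: E[X] = C(112, 3)·p³ ≈ 227920 · 1.721939e-02 ≈ 3924.6429.
Since α = 2/3 < 1, p = c/n^{2/3} ≫ 1/n is above the triangle threshold p ~ 1/n. Asymptotically E[X] ~ (c³/6)·n^{3(1−α)} = (6³/6)·n^{1} → ∞; triangles are abundant w.h.p.

E[X] ≈ 3924.6429; in regime p = Θ(1/n^{2/3}) E[X] diverges (above the triangle threshold p ~ 1/n).


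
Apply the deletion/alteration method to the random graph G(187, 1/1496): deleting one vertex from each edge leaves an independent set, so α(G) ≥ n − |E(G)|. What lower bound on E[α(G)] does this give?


E[|E(G)|] = C(187, 2)·p = 17391 · (1/1496) = 93/8.
E[α(G)] ≥ n − E[|E(G)|] = 187 − 93/8 = 1403/8.
Numerically: ≈ 175.375000.
(This is only a lower bound; the true E[α(G)] may be larger.)

E[α(G)] ≥ 1403/8 ≈ 175.375000.


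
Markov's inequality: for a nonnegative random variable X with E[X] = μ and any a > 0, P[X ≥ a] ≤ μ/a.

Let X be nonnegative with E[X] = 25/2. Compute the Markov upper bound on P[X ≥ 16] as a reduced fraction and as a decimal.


μ = E[X] = 25/2, a = 16.
Markov: P[X ≥ 16] ≤ μ/a = (25/2)/16 = 25/32.
Numerically: ≈ 0.781250.
(Since a = 16 > μ = 12.500000, the bound 25/32 is < 1 and informative.)

P[X ≥ 16] ≤ 25/32 ≈ 0.781250.


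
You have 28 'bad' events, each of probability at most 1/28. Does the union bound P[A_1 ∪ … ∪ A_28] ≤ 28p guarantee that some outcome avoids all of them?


Union bound: P[∪_{i=1}^{28} A_i] ≤ Σ_i P[A_i] ≤ 28·p = 28·(1/28) = 1.
Numerically: 1 ≈ 1.000000.
Is 1 < 1? NO.
Since the bound 1 is ≥ 1, the union bound is uninformative here; it does NOT by itself certify existence.

28·p = 1 ≈ 1.000000; existence NOT certified by the union bound.


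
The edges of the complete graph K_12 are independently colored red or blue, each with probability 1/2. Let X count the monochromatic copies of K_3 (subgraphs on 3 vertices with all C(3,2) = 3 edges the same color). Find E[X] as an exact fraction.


Let X = Σ_S X_S over the C(12, 3) = 220 subsets S of size 3, where X_S = 1 if the K_3 on S is monochromatic.
For a fixed S, the K_3 on S has C(3, 2) = 3 edges. P[all 3 edges red] = (1/2)^3, and likewise for blue, so P[monochromatic] = 2·(1/2)^3 = 2^{1 − 3} = 1/4.
By linearity: E[X] = C(12, 3) · 2^{1 − 3} = 220 · 1/4 = 55.
Numerically: E[X] ≈ 55.000.

E[X] = C(12,3)·2^(1−C(3,2)) = 55 ≈ 55.000.


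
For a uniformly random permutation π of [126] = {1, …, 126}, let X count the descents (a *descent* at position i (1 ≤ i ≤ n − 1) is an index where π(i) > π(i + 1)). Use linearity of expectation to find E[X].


Write X = Σ X_I over i = 1, …, 125, with X_I the indicator of one descent.
There are 125 indicators.
For each fixed i, the pair (π(i), π(i+1)) is a uniformly random ordered pair of distinct values from {1, …, 126}; by symmetry P[π(i) > π(i+1)] = 1/2.
By linearity: E[X] = 125 · (1/2) = (126 − 1) · (1/2) = 125/2 ≈ 62.500.

E[X] = 125/2 = 62.500.


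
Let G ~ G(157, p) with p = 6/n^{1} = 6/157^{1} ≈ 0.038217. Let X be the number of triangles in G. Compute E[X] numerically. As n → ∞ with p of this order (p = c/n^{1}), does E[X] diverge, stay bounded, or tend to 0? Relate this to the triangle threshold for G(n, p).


Number of potential triangles: C(157, 3) = 632710.
Each occurs with probability p³ ≈ (0.038217)³ ≈ 5.5815497e-05.
By linearity: E[X] = C(157, 3)·p³ ≈ 632710 · 5.5815497e-05 ≈ 35.31502.
Here α = 1, so p = 6/n is exactly at the triangle threshold p ~ 1/n. Asymptotically E[X] → c³/6 = 6³/6 = 36 ≈ 36.00000, a bounded constant. In this regime the triangle count is asymptotically Poisson(c³/6).

E[X] ≈ 35.31502; in regime p = Θ(1/n^{1}) E[X] stays bounded (at the triangle threshold p ~ 1/n).


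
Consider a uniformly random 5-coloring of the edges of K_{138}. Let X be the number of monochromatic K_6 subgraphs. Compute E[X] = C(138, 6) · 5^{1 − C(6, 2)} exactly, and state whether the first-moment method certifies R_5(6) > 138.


E[X] = C(138, 6) · 5^{1 − 15} = 8592039666 · 5^{−14} = 8592039666/6103515625.
As a reduced fraction: E[X] = 8592039666/6103515625 ≈ 1.40772.
Is E[X] < 1? NO.
Since E[X] ≥ 1, the first-moment bound is inconclusive at n = 138; it does NOT by itself certify R_5(6) > 138.

E[X] = 8592039666/6103515625 ≈ 1.40772; E[X] ≥ 1; first-moment method inconclusive here.


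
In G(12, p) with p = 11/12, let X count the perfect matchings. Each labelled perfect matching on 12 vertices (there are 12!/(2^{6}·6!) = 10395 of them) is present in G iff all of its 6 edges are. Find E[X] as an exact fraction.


K_12 has 12!/(2^{6}·6!) = 10395 labelled perfect matchings.
For each such perfect matching H, let X_H = 1 if all 6 edges of H are present in G. Then P[X_H = 1] = p^{6} = (11/12)^{6} = 1771561/2985984.
By linearity of expectation: E[X] = Σ_H E[X_H] = 10395 · p^{6} = 10395 · 1771561/2985984 = 682050985/110592.
Numerically: E[X] ≈ 6167.

E[X] = 10395 · (11/12)^{6} = 682050985/110592 ≈ 6167.


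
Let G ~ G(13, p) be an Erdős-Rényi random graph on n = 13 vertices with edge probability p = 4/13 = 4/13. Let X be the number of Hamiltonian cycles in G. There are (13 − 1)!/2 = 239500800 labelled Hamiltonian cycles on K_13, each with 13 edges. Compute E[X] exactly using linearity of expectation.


K_13 has (13 − 1)!/2 = 239500800 labelled Hamiltonian cycles.
For each such Hamiltonian cycle H, let X_H = 1 if all 13 edges of H are present in G. Then P[X_H = 1] = p^{13} = (4/13)^{13} = 67108864/302875106592253.
By linearity: E[X] = Σ_H E[X_H] = 239500800 · p^{13} = 239500800 · 67108864/302875106592253 = 16072626615091200/302875106592253.
Numerically: E[X] ≈ 53.1.

E[X] = 239500800 · (4/13)^{13} = 16072626615091200/302875106592253 ≈ 53.1.


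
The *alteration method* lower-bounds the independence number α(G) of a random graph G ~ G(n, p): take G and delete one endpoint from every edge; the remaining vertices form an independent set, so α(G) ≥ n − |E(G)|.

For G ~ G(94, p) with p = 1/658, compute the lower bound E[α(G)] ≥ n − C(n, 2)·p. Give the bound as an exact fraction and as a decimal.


E[|E(G)|] = C(94, 2)·p = 4371 · (1/658) = 93/14.
E[α(G)] ≥ n − E[|E(G)|] = 94 − 93/14 = 1223/14.
Numerically: ≈ 87.357143.
(This is only a lower bound; the true E[α(G)] may be larger.)

E[α(G)] ≥ 1223/14 ≈ 87.357143.


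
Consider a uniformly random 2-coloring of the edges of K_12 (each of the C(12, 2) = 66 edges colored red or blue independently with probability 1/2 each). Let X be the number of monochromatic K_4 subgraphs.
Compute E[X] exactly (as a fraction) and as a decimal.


Let X = Σ_S X_S over the C(12, 4) = 495 subsets S of size 4, where X_S = 1 if the K_4 on S is monochromatic.
For a fixed S, the K_4 on S has C(4, 2) = 6 edges. P[all 6 edges red] = (1/2)^6, and likewise for blue, so P[monochromatic] = 2·(1/2)^6 = 2^{1 − 6} = 1/32.
Summing: E[X] = C(12, 4) · 2^{1 − 6} = 495 · 1/32 = 495/32.
Numerically: E[X] ≈ 15.469.

E[X] = C(12,4)·2^(1−C(4,2)) = 495/32 ≈ 15.469.


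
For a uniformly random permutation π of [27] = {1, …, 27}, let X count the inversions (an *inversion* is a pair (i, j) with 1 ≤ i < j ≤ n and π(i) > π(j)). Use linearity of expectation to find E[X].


Write X = Σ X_I over the C(27, 2) = 351 pairs i < j, with X_I the indicator of one inversion.
There are 351 indicators.
For each fixed pair i < j, the values π(i) and π(j) are two distinct elements of {1, …, 27} in uniformly random order; by symmetry P[π(i) > π(j)] = 1/2.
By linearity: E[X] = 351 · (1/2) = C(27, 2) · (1/2) = 351/2 = 351/2 ≈ 175.5000.

E[X] = 351/2 = 175.5000.


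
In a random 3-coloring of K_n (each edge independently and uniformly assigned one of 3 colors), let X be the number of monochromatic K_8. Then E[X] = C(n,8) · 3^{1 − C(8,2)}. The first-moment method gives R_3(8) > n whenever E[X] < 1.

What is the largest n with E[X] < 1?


We need C(n, 8) · 3^{1 − 28} < 1, i.e. C(n, 8) < 3^{28 − 1} = 7625597484987.
Check values of n near the boundary:
  n = 153: C(153, 8) = 6183023199255; 6183023199255 < 7625597484987? YES
  n = 154: C(154, 8) = 6521818990995; 6521818990995 < 7625597484987? YES
  n = 155: C(155, 8) = 6876747915675; 6876747915675 < 7625597484987? YES
  n = 156: C(156, 8) = 7248464019225; 7248464019225 < 7625597484987? YES
  n = 157: C(157, 8) = 7637643295425; 7637643295425 < 7625597484987? NO
The largest n with C(n, 8) < 7625597484987 is n = 156 (where E[X] = 805384891025/847288609443 ≈ 0.9505). Hence R_3(8) > 156, i.e. R_3(8) ≥ 157.

Largest n = 156; hence R_3(8) > 156.


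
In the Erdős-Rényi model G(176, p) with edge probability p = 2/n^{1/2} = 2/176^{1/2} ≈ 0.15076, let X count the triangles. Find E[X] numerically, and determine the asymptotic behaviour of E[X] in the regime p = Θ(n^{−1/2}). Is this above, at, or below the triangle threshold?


Number of potential triangles: C(176, 3) = 893200.
Each occurs with probability p³ ≈ (0.15076)³ ≈ 3.4262653e-03.
By linearity: E[X] = C(176, 3)·p³ ≈ 893200 · 3.4262653e-03 ≈ 3060.34015.
Since α = 1/2 < 1, p = c/n^{1/2} ≫ 1/n is above the triangle threshold p ~ 1/n. Asymptotically E[X] ~ (c³/6)·n^{3(1−α)} = (2³/6)·n^{1.5} → ∞; triangles are abundant w.h.p.

E[X] ≈ 3060.34015; in regime p = Θ(1/n^{1/2}) E[X] diverges (above the triangle threshold p ~ 1/n).


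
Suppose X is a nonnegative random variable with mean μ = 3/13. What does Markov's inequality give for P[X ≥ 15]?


μ = E[X] = 3/13, a = 15.
Markov: P[X ≥ 15] ≤ μ/a = (3/13)/15 = 1/65.
Numerically: ≈ 0.015385.
(Since a = 15 > μ = 0.230769, the bound 1/65 is < 1 and informative.)

P[X ≥ 15] ≤ 1/65 ≈ 0.015385.


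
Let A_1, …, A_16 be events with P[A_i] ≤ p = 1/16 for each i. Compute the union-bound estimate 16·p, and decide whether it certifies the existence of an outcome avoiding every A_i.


Union bound: P[∪_{i=1}^{16} A_i] ≤ Σ_i P[A_i] ≤ 16·p = 16·(1/16) = 1.
Numerically: 1 ≈ 1.0000.
Is 1 < 1? NO.
Since the bound 1 is ≥ 1, the union bound is uninformative here; it does NOT by itself certify existence.

16·p = 1 ≈ 1.0000; existence NOT certified by the union bound.
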